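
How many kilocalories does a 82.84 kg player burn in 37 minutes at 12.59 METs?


kcal = MET * mass * time_hr
Convert time: 37 min = 0.6167 hr
kcal = 12.59 * 82.84 * 0.6167
kcal = 643.156 kcal

643.156 kcal


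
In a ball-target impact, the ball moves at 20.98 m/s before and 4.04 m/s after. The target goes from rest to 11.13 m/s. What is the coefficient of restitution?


e = (v2_after - v1_after) / (v1_before - v2_before)
Numerator = 11.13 - 4.04 = 7.09
Denominator = 20.98 - 0 = 20.98
e = 7.09 / 20.98 = 0.3379

0.3379


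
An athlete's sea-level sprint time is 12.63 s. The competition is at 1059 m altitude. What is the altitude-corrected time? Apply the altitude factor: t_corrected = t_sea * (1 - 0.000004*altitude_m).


Correction factor = 1 - 0.000004 * 1059 = 0.995764
t_corrected = t_sea * factor = 12.63 * 0.995764
t_corrected = 12.5765 s

12.5765 s


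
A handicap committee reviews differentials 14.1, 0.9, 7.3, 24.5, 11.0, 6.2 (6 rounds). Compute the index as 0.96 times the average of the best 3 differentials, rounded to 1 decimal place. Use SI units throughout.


All differentials: 14.1, 0.9, 7.3, 24.5, 11.0, 6.2
Sorted: 0.9, 6.2, 7.3, 11.0, 14.1, 24.5
Best 3: 0.9, 6.2, 7.3
Average of best = 14.4 / 3 = 4.8
Raw index = 4.8 * 0.96 = 4.608
Handicap index = round(4.608, 1) = 4.6

4.6


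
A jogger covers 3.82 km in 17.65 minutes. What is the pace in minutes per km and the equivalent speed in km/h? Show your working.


Pace = time / distance = 17.65 min / 3.82 km = 4.6204 min/km
Speed = distance / time_in_hours = 3.82 / 0.2942 hr
Speed = 12.9858 km/h

4.6204 min/km, 12.9858 km/h


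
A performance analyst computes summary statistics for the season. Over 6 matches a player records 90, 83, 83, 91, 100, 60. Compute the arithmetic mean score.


Average = sum / n
Sum = 507
Average = 507 / 6 = 84.5

84.5


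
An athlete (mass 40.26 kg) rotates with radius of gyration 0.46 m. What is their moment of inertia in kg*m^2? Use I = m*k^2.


I = m * k^2
I = 40.26 * 0.46^2
I = 40.26 * 0.2116 = 8.519 kg*m^2

8.519 kg*m^2


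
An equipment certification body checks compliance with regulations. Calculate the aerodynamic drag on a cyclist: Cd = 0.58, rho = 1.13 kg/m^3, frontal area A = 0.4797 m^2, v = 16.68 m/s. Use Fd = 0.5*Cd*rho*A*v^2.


Fd = 0.5 * Cd * rho * A * v^2
Fd = 0.5 * 0.58 * 1.13 * 0.4797 * 16.68^2
v^2 = 278.2224
Fd = 0.5 * 0.58 * 1.13 * 0.4797 * 278.2224 = 43.7359 N

43.7359 N


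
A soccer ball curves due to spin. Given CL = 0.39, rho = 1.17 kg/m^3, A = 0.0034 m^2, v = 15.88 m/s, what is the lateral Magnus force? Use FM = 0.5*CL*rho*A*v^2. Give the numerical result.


FM = 0.5 * CL * rho * A * v^2
FM = 0.5 * 0.39 * 1.17 * 0.0034 * 15.88^2
v^2 = 252.1744
FM = 0.5 * 0.39 * 1.17 * 0.0034 * 252.1744 = 0.1956 N

0.1956 N


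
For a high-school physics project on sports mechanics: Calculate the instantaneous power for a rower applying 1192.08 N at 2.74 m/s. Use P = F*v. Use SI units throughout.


P = F * v
P = 1192.08 * 2.74
P = 3266.2992 W

3266.2992 W


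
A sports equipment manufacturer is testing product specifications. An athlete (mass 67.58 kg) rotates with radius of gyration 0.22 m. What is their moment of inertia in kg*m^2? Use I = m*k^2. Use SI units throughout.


I = m * k^2
I = 67.58 * 0.22^2
I = 67.58 * 0.0484 = 3.2709 kg*m^2

3.2709 kg*m^2


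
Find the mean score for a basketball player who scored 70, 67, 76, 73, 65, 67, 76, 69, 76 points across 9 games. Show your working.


Average = sum / n
Sum = 639
Average = 639 / 9 = 71

71


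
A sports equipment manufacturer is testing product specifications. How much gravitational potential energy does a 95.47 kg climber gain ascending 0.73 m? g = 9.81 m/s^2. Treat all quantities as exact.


PE = m * g * h
PE = 95.47 * 9.81 * 0.73
PE = 936.5607 * 0.73 = 683.6893 J

683.6893 J


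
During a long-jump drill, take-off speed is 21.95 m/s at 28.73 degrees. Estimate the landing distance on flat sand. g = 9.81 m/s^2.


R = v^2 * sin(2*theta) / g
Convert angle to radians: theta = 28.73 deg = 0.5014 rad
sin(2*theta) = sin(1.0029) = 0.843
R = 21.95^2 * 0.843 / 9.81
R = 481.8025 * 0.843 / 9.81 = 41.4034 m

41.4034 m


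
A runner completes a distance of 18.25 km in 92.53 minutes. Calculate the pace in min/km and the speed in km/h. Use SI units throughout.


Pace = time / distance = 92.53 min / 18.25 km = 5.0701 min/km
Speed = distance / time_in_hours = 18.25 / 1.5422 hr
Speed = 11.834 km/h

5.0701 min/km, 11.834 km/h


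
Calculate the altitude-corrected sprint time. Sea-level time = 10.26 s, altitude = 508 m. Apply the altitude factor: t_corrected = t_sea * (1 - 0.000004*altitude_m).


Correction factor = 1 - 0.000004 * 508 = 0.997968
t_corrected = t_sea * factor = 10.26 * 0.997968
t_corrected = 10.2392 s

10.2392 s


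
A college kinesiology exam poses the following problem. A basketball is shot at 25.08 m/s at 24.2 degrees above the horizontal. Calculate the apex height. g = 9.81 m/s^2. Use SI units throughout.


H = (v*sin(theta))^2 / (2*g)
vy = v*sin(theta) = 25.08 * sin(24.2 deg) = 10.2809 m/s
H = vy^2 / (2*g) = 105.6963 / (2*9.81)
H = 105.6963 / 19.62 = 5.3872 m

5.3872 m


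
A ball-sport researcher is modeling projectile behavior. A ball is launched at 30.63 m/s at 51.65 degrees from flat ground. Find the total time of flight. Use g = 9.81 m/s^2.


T = 2*v*sin(theta)/g
sin(theta) = sin(51.65 deg) = 0.7842
T = 2*30.63*0.7842 / 9.81
T = 48.0422 / 9.81 = 4.8973 s

4.8973 s


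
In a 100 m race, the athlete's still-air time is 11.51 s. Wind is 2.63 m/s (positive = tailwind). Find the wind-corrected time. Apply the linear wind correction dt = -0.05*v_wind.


dt = -0.05 * v_wind = -0.05 * 2.63 = -0.1315 s
t_corrected = t_still + dt = 11.51 + (-0.1315)
t_corrected = 11.3785 s

11.3785 s


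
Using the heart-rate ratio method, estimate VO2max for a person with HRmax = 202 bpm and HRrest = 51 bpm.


VO2max = 15.3 * HRmax / HRrest
VO2max = 15.3 * 202 / 51
VO2max = 3090.6 / 51 = 60.6 mL/kg/min

60.6 mL/kg/min


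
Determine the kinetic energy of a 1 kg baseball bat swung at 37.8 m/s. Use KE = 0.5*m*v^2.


KE = 0.5 * m * v^2
KE = 0.5 * 1 * 37.8^2
KE = 0.5 * 1 * 1428.84 = 714.42 J

714.42 J


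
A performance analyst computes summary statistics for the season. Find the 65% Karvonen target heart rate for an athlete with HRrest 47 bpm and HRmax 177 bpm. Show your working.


Target = HRrest + pct*(HRmax - HRrest)
Heart rate reserve = HRmax - HRrest = 177 - 47 = 130 bpm
Fraction = 65% = 0.65
Target = 47 + 0.65 * 130
Target = 47 + 84.5 = 131.5 bpm

131.5 bpm


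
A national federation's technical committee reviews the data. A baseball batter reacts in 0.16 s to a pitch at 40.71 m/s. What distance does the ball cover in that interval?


d = v * t
d = 40.71 * 0.16
d = 6.5136 m

6.5136 m


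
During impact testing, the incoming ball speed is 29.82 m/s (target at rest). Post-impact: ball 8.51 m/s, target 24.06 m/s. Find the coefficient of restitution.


e = (v2_after - v1_after) / (v1_before - v2_before)
Numerator = 24.06 - 8.51 = 15.55
Denominator = 29.82 - 0 = 29.82
e = 15.55 / 29.82 = 0.5215

0.5215


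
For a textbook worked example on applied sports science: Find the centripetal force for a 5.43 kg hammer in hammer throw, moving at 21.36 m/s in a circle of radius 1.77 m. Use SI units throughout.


Fc = m * v^2 / r
v^2 = 21.36^2 = 456.2496
Fc = 5.43 * 456.2496 / 1.77
Fc = 2477.4353 / 1.77 = 1399.681 N

1399.681 N


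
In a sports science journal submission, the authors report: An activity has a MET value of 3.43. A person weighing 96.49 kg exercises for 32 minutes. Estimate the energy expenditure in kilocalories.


kcal = MET * mass * time_hr
Convert time: 32 min = 0.5333 hr
kcal = 3.43 * 96.49 * 0.5333
kcal = 176.5124 kcal

176.5124 kcal


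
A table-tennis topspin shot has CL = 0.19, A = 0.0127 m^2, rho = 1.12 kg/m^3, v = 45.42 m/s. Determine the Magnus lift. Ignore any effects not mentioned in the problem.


FM = 0.5 * CL * rho * A * v^2
FM = 0.5 * 0.19 * 1.12 * 0.0127 * 45.42^2
v^2 = 2062.9764
FM = 0.5 * 0.19 * 1.12 * 0.0127 * 2062.9764 = 2.7877 N

2.7877 N


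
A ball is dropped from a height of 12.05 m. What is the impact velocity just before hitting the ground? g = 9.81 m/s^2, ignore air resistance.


v = sqrt(2 * g * h)
v = sqrt(2 * 9.81 * 12.05)
v = sqrt(236.421) = 15.376 m/s

15.376 m/s


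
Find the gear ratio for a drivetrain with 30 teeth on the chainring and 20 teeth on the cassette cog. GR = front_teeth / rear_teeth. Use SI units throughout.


GR = front_teeth / rear_teeth
GR = 30 / 20
GR = 1.5

1.5


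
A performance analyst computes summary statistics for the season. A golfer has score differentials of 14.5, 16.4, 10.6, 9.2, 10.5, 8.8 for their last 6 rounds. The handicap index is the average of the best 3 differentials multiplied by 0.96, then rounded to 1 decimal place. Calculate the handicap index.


All differentials: 14.5, 16.4, 10.6, 9.2, 10.5, 8.8
Sorted: 8.8, 9.2, 10.5, 10.6, 14.5, 16.4
Best 3: 8.8, 9.2, 10.5
Average of best = 28.5 / 3 = 9.5
Raw index = 9.5 * 0.96 = 9.12
Handicap index = round(9.12, 1) = 9.1

9.1


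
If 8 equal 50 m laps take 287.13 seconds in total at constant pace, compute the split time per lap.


Split time = total_time / n_laps = 287.13 / 8
Split time = 35.8912 s per lap

35.8912 s


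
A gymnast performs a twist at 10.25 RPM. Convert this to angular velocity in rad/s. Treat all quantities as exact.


omega = RPM * 2 * pi / 60
omega = 10.25 * 2 * 3.14159 / 60
omega = 64.4026 / 60 = 1.0734 rad/s

1.0734 rad/s


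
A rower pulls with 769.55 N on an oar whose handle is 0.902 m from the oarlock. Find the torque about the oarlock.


tau = F * d
tau = 769.55 * 0.902
tau = 694.1341 N*m

694.1341 N*m


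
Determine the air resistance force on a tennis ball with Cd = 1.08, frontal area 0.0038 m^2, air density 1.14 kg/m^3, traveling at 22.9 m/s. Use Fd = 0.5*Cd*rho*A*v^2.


Fd = 0.5 * Cd * rho * A * v^2
Fd = 0.5 * 1.08 * 1.14 * 0.0038 * 22.9^2
v^2 = 524.41
Fd = 0.5 * 1.08 * 1.14 * 0.0038 * 524.41 = 1.2267 N

1.2267 N


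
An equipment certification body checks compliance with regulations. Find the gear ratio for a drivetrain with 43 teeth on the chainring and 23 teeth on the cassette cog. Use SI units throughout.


GR = front_teeth / rear_teeth
GR = 43 / 23
GR = 1.8696

1.8696


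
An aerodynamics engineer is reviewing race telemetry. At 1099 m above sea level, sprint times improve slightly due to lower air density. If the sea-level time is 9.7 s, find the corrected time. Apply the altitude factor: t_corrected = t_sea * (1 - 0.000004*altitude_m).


Correction factor = 1 - 0.000004 * 1099 = 0.995604
t_corrected = t_sea * factor = 9.7 * 0.995604
t_corrected = 9.6574 s

9.6574 s


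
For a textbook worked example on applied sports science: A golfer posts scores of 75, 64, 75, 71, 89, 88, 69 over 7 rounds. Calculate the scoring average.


Average = sum / n
Sum = 531
Average = 531 / 7 = 75.8571

75.8571


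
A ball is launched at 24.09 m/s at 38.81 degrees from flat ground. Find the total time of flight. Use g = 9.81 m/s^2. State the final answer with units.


T = 2*v*sin(theta)/g
sin(theta) = sin(38.81 deg) = 0.6267
T = 2*24.09*0.6267 / 9.81
T = 30.1963 / 9.81 = 3.0781 s

3.0781 s


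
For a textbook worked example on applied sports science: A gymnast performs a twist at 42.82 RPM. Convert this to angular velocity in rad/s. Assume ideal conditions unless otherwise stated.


omega = RPM * 2 * pi / 60
omega = 42.82 * 2 * 3.14159 / 60
omega = 269.046 / 60 = 4.4841 rad/s

4.4841 rad/s


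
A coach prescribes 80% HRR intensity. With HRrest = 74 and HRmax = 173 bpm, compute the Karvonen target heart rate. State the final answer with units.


Target = HRrest + pct*(HRmax - HRrest)
Heart rate reserve = HRmax - HRrest = 173 - 74 = 99 bpm
Fraction = 80% = 0.8
Target = 74 + 0.8 * 99
Target = 74 + 79.2 = 153.2 bpm

153.2 bpm


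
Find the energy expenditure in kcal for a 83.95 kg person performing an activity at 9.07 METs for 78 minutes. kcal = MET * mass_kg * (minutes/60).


kcal = MET * mass * time_hr
Convert time: 78 min = 1.3 hr
kcal = 9.07 * 83.95 * 1.3
kcal = 989.8545 kcal

989.8545 kcal


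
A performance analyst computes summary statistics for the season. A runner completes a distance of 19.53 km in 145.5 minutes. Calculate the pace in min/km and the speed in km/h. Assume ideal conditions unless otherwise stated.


Pace = time / distance = 145.5 min / 19.53 km = 7.4501 min/km
Speed = distance / time_in_hours = 19.53 / 2.425 hr
Speed = 8.0536 km/h

7.4501 min/km, 8.0536 km/h


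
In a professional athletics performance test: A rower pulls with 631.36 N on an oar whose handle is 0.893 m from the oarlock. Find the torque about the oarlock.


tau = F * d
tau = 631.36 * 0.893
tau = 563.8045 N*m

563.8045 N*m


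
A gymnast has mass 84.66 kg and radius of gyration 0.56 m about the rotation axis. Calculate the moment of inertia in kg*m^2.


I = m * k^2
I = 84.66 * 0.56^2
I = 84.66 * 0.3136 = 26.5494 kg*m^2

26.5494 kg*m^2


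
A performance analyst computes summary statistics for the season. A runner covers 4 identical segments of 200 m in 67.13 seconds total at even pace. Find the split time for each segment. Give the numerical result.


Split time = total_time / n_laps = 67.13 / 4
Split time = 16.7825 s per lap

16.7825 s


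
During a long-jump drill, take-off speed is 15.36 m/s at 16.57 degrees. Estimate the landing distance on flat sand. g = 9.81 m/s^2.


R = v^2 * sin(2*theta) / g
Convert angle to radians: theta = 16.57 deg = 0.2892 rad
sin(2*theta) = sin(0.5784) = 0.5467
R = 15.36^2 * 0.5467 / 9.81
R = 235.9296 * 0.5467 / 9.81 = 13.1478 m

13.1478 m


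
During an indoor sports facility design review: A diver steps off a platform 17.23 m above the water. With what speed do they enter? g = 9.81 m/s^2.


v = sqrt(2 * g * h)
v = sqrt(2 * 9.81 * 17.23)
v = sqrt(338.0526) = 18.3862 m/s

18.3862 m/s


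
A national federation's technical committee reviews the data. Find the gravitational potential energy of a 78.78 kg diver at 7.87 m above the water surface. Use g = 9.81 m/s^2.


PE = m * g * h
PE = 78.78 * 9.81 * 7.87
PE = 772.8318 * 7.87 = 6082.1863 J

6082.1863 J


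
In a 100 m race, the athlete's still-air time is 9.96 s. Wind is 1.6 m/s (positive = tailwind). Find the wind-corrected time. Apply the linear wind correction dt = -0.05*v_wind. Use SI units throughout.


dt = -0.05 * v_wind = -0.05 * 1.6 = -0.08 s
t_corrected = t_still + dt = 9.96 + (-0.08)
t_corrected = 9.88 s

9.88 s


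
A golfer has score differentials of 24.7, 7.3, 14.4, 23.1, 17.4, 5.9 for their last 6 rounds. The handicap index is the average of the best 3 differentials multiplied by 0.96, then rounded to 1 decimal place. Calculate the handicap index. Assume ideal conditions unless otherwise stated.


All differentials: 24.7, 7.3, 14.4, 23.1, 17.4, 5.9
Sorted: 5.9, 7.3, 14.4, 17.4, 23.1, 24.7
Best 3: 5.9, 7.3, 14.4
Average of best = 27.6 / 3 = 9.2
Raw index = 9.2 * 0.96 = 8.832
Handicap index = round(8.832, 1) = 8.8

8.8


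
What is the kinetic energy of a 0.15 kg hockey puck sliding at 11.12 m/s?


KE = 0.5 * m * v^2
KE = 0.5 * 0.15 * 11.12^2
KE = 0.5 * 0.15 * 123.6544 = 9.2741 J

9.2741 J


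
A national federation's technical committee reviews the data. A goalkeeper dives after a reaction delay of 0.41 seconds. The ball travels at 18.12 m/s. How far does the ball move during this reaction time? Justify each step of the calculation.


d = v * t
d = 18.12 * 0.41
d = 7.4292 m

7.4292 m


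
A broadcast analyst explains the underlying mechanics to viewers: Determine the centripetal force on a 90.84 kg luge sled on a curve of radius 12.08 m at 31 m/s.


Fc = m * v^2 / r
v^2 = 31^2 = 961
Fc = 90.84 * 961 / 12.08
Fc = 87297.24 / 12.08 = 7226.5927 N

7226.5927 N


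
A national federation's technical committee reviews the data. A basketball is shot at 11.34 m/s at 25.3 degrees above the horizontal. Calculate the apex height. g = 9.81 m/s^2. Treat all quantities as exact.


H = (v*sin(theta))^2 / (2*g)
vy = v*sin(theta) = 11.34 * sin(25.3 deg) = 4.8462 m/s
H = vy^2 / (2*g) = 23.486 / (2*9.81)
H = 23.486 / 19.62 = 1.197 m

1.197 m


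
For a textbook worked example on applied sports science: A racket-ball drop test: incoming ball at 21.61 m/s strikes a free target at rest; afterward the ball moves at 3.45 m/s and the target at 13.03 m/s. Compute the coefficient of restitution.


e = (v2_after - v1_after) / (v1_before - v2_before)
Numerator = 13.03 - 3.45 = 9.58
Denominator = 21.61 - 0 = 21.61
e = 9.58 / 21.61 = 0.4433

0.4433


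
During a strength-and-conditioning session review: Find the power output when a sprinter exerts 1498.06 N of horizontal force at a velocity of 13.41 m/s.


P = F * v
P = 1498.06 * 13.41
P = 20088.9846 W

20088.9846 W


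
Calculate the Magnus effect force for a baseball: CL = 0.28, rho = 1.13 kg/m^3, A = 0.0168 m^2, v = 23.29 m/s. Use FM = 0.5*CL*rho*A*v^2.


FM = 0.5 * CL * rho * A * v^2
FM = 0.5 * 0.28 * 1.13 * 0.0168 * 23.29^2
v^2 = 542.4241
FM = 0.5 * 0.28 * 1.13 * 0.0168 * 542.4241 = 1.4416 N

1.4416 N


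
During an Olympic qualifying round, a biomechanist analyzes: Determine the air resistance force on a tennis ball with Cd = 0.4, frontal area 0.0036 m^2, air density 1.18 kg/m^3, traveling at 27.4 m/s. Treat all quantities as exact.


Fd = 0.5 * Cd * rho * A * v^2
Fd = 0.5 * 0.4 * 1.18 * 0.0036 * 27.4^2
v^2 = 750.76
Fd = 0.5 * 0.4 * 1.18 * 0.0036 * 750.76 = 0.6378 N

0.6378 N


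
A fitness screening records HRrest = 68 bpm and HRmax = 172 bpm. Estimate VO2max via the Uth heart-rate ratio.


VO2max = 15.3 * HRmax / HRrest
VO2max = 15.3 * 172 / 68
VO2max = 2631.6 / 68 = 38.7 mL/kg/min

38.7 mL/kg/min


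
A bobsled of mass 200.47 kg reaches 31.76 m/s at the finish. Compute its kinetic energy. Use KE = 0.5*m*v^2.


KE = 0.5 * m * v^2
KE = 0.5 * 200.47 * 31.76^2
KE = 0.5 * 200.47 * 1008.6976 = 101106.8039 J

101106.8039 J


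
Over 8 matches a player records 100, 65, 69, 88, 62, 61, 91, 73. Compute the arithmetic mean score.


Average = sum / n
Sum = 609
Average = 609 / 8 = 76.125

76.125


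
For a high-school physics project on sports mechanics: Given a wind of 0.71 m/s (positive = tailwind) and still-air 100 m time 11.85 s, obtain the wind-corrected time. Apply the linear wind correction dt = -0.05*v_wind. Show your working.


dt = -0.05 * v_wind = -0.05 * 0.71 = -0.0355 s
t_corrected = t_still + dt = 11.85 + (-0.0355)
t_corrected = 11.8145 s

11.8145 s


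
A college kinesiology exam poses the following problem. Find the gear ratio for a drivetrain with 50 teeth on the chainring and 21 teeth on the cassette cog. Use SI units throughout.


GR = front_teeth / rear_teeth
GR = 50 / 21
GR = 2.381

2.381


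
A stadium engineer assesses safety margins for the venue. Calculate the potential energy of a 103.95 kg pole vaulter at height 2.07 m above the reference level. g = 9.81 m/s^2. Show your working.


PE = m * g * h
PE = 103.95 * 9.81 * 2.07
PE = 1019.7495 * 2.07 = 2110.8815 J

2110.8815 J


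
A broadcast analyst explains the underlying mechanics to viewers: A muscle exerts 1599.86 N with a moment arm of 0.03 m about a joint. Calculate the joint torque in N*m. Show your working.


tau = F * d
tau = 1599.86 * 0.03
tau = 47.9958 N*m

47.9958 N*m


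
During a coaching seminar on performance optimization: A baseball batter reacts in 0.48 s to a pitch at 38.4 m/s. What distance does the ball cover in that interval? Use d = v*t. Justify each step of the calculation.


d = v * t
d = 38.4 * 0.48
d = 18.432 m

18.432 m


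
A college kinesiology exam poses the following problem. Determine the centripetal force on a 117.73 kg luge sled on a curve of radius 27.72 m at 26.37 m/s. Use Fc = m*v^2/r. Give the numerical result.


Fc = m * v^2 / r
v^2 = 26.37^2 = 695.3769
Fc = 117.73 * 695.3769 / 27.72
Fc = 81866.7224 / 27.72 = 2953.345 N

2953.345 N


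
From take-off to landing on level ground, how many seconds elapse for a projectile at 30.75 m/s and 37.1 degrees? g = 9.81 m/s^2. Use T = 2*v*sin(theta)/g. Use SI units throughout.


T = 2*v*sin(theta)/g
sin(theta) = sin(37.1 deg) = 0.6032
T = 2*30.75*0.6032 / 9.81
T = 37.0973 / 9.81 = 3.7816 s

3.7816 s


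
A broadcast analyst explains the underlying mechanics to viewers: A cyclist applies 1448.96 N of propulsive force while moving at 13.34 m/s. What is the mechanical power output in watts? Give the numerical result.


P = F * v
P = 1448.96 * 13.34
P = 19329.1264 W

19329.1264 W


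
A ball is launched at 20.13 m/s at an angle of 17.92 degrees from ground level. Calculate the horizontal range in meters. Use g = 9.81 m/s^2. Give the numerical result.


R = v^2 * sin(2*theta) / g
Convert angle to radians: theta = 17.92 deg = 0.3128 rad
sin(2*theta) = sin(0.6255) = 0.5855
R = 20.13^2 * 0.5855 / 9.81
R = 405.2169 * 0.5855 / 9.81 = 24.1859 m

24.1859 m


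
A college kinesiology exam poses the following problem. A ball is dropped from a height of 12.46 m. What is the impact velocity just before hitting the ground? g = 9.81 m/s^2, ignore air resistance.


v = sqrt(2 * g * h)
v = sqrt(2 * 9.81 * 12.46)
v = sqrt(244.4652) = 15.6354 m/s

15.6354 m/s


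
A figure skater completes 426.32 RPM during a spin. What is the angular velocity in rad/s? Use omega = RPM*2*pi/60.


omega = RPM * 2 * pi / 60
omega = 426.32 * 2 * 3.14159 / 60
omega = 2678.6476 / 60 = 44.6441 rad/s

44.6441 rad/s


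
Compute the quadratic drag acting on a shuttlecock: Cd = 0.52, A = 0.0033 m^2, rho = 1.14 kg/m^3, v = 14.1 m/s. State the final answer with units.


Fd = 0.5 * Cd * rho * A * v^2
Fd = 0.5 * 0.52 * 1.14 * 0.0033 * 14.1^2
v^2 = 198.81
Fd = 0.5 * 0.52 * 1.14 * 0.0033 * 198.81 = 0.1945 N

0.1945 N


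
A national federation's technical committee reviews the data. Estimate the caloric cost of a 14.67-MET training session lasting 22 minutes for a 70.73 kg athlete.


kcal = MET * mass * time_hr
Convert time: 22 min = 0.3667 hr
kcal = 14.67 * 70.73 * 0.3667
kcal = 380.4567 kcal

380.4567 kcal


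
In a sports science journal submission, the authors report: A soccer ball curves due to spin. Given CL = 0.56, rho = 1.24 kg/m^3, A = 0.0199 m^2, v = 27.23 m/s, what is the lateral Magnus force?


FM = 0.5 * CL * rho * A * v^2
FM = 0.5 * 0.56 * 1.24 * 0.0199 * 27.23^2
v^2 = 741.4729
FM = 0.5 * 0.56 * 1.24 * 0.0199 * 741.4729 = 5.123 N

5.123 N


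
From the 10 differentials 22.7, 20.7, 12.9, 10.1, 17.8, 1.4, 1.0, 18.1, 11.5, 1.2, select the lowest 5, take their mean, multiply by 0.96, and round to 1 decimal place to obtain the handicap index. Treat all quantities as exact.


All differentials: 22.7, 20.7, 12.9, 10.1, 17.8, 1.4, 1.0, 18.1, 11.5, 1.2
Sorted: 1.0, 1.2, 1.4, 10.1, 11.5, 12.9, 17.8, 18.1, 20.7, 22.7
Best 5: 1.0, 1.2, 1.4, 10.1, 11.5
Average of best = 25.2 / 5 = 5.04
Raw index = 5.04 * 0.96 = 4.8384
Handicap index = round(4.8384, 1) = 4.8

4.8


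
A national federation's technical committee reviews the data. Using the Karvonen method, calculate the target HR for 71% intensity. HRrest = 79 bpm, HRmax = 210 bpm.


Target = HRrest + pct*(HRmax - HRrest)
Heart rate reserve = HRmax - HRrest = 210 - 79 = 131 bpm
Fraction = 71% = 0.71
Target = 79 + 0.71 * 131
Target = 79 + 93.01 = 172.01 bpm

172.01 bpm


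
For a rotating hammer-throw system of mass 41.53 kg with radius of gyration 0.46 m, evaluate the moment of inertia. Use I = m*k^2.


I = m * k^2
I = 41.53 * 0.46^2
I = 41.53 * 0.2116 = 8.7877 kg*m^2

8.7877 kg*m^2


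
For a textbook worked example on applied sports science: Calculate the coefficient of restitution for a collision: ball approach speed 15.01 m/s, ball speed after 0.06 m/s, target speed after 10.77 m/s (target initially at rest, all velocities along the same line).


e = (v2_after - v1_after) / (v1_before - v2_before)
Numerator = 10.77 - 0.06 = 10.71
Denominator = 15.01 - 0 = 15.01
e = 10.71 / 15.01 = 0.7135

0.7135


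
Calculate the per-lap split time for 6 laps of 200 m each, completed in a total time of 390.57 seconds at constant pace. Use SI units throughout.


Split time = total_time / n_laps = 390.57 / 6
Split time = 65.095 s per lap

65.095 s


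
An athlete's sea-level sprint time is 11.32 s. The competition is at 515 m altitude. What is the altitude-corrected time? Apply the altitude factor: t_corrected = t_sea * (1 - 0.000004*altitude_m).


Correction factor = 1 - 0.000004 * 515 = 0.99794
t_corrected = t_sea * factor = 11.32 * 0.99794
t_corrected = 11.2967 s

11.2967 s


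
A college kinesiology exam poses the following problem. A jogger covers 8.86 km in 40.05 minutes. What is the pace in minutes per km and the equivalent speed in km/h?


Pace = time / distance = 40.05 min / 8.86 km = 4.5203 min/km
Speed = distance / time_in_hours = 8.86 / 0.6675 hr
Speed = 13.2734 km/h

4.5203 min/km, 13.2734 km/h


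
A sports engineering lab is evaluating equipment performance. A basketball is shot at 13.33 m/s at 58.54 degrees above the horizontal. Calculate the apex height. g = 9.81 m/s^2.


H = (v*sin(theta))^2 / (2*g)
vy = v*sin(theta) = 13.33 * sin(58.54 deg) = 11.3706 m/s
H = vy^2 / (2*g) = 129.2895 / (2*9.81)
H = 129.2895 / 19.62 = 6.5897 m

6.5897 m


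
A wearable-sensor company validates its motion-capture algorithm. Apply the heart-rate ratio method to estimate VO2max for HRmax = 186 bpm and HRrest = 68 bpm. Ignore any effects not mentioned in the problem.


VO2max = 15.3 * HRmax / HRrest
VO2max = 15.3 * 186 / 68
VO2max = 2845.8 / 68 = 41.85 mL/kg/min

41.85 mL/kg/min


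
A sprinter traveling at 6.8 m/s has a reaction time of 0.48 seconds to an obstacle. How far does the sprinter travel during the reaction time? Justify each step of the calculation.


d = v * t
d = 6.8 * 0.48
d = 3.264 m

3.264 m


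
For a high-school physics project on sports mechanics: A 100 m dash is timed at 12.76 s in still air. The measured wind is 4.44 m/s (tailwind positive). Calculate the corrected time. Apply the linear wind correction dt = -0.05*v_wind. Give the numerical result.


dt = -0.05 * v_wind = -0.05 * 4.44 = -0.222 s
t_corrected = t_still + dt = 12.76 + (-0.222)
t_corrected = 12.538 s

12.538 s


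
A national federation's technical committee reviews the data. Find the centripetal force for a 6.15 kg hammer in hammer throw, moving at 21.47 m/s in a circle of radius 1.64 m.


Fc = m * v^2 / r
v^2 = 21.47^2 = 460.9609
Fc = 6.15 * 460.9609 / 1.64
Fc = 2834.9095 / 1.64 = 1728.6034 N

1728.6034 N


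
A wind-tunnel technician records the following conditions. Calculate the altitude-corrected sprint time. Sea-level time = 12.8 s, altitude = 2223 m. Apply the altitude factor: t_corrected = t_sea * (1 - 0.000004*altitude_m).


Correction factor = 1 - 0.000004 * 2223 = 0.991108
t_corrected = t_sea * factor = 12.8 * 0.991108
t_corrected = 12.6862 s

12.6862 s


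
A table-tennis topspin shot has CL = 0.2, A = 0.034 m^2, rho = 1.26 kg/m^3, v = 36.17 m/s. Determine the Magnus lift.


FM = 0.5 * CL * rho * A * v^2
FM = 0.5 * 0.2 * 1.26 * 0.034 * 36.17^2
v^2 = 1308.2689
FM = 0.5 * 0.2 * 1.26 * 0.034 * 1308.2689 = 5.6046 N

5.6046 N


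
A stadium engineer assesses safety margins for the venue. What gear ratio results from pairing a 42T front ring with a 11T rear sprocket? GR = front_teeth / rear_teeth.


GR = front_teeth / rear_teeth
GR = 42 / 11
GR = 3.8182

3.8182


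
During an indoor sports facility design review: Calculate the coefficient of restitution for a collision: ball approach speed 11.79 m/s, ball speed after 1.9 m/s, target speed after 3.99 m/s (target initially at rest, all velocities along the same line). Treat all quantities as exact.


e = (v2_after - v1_after) / (v1_before - v2_before)
Numerator = 3.99 - 1.9 = 2.09
Denominator = 11.79 - 0 = 11.79
e = 2.09 / 11.79 = 0.1773

0.1773


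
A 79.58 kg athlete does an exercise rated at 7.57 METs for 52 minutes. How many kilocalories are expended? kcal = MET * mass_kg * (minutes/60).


kcal = MET * mass * time_hr
Convert time: 52 min = 0.8667 hr
kcal = 7.57 * 79.58 * 0.8667
kcal = 522.0979 kcal

522.0979 kcal


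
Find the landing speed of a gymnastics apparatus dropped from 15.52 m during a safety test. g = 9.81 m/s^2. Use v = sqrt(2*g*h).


v = sqrt(2 * g * h)
v = sqrt(2 * 9.81 * 15.52)
v = sqrt(304.5024) = 17.45 m/s

17.45 m/s


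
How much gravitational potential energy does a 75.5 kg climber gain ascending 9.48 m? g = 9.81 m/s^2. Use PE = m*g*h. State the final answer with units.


PE = m * g * h
PE = 75.5 * 9.81 * 9.48
PE = 740.655 * 9.48 = 7021.4094 J

7021.4094 J


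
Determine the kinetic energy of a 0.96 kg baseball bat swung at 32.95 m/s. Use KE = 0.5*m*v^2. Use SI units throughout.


KE = 0.5 * m * v^2
KE = 0.5 * 0.96 * 32.95^2
KE = 0.5 * 0.96 * 1085.7025 = 521.1372 J

521.1372 J


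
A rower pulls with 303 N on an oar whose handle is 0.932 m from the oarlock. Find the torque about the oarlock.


tau = F * d
tau = 303 * 0.932
tau = 282.396 N*m

282.396 N*m


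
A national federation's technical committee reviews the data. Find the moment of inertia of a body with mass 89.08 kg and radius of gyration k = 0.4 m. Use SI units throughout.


I = m * k^2
I = 89.08 * 0.4^2
I = 89.08 * 0.16 = 14.2528 kg*m^2

14.2528 kg*m^2


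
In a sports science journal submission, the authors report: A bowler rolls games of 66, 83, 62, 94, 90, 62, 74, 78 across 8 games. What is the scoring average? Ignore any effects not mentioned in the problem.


Average = sum / n
Sum = 609
Average = 609 / 8 = 76.125

76.125


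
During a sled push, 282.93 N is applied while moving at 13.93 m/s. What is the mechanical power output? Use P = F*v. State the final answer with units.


P = F * v
P = 282.93 * 13.93
P = 3941.2149 W

3941.2149 W


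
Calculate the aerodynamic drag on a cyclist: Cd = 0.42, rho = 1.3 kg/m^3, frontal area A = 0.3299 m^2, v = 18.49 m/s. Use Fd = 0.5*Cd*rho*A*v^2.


Fd = 0.5 * Cd * rho * A * v^2
Fd = 0.5 * 0.42 * 1.3 * 0.3299 * 18.49^2
v^2 = 341.8801
Fd = 0.5 * 0.42 * 1.3 * 0.3299 * 341.8801 = 30.7906 N

30.7906 N


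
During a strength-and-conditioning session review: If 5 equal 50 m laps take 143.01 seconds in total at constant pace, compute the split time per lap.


Split time = total_time / n_laps = 143.01 / 5
Split time = 28.602 s per lap

28.602 s


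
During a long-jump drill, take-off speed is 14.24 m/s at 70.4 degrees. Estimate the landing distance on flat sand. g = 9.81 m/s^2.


R = v^2 * sin(2*theta) / g
Convert angle to radians: theta = 70.4 deg = 1.2287 rad
sin(2*theta) = sin(2.4574) = 0.632
R = 14.24^2 * 0.632 / 9.81
R = 202.7776 * 0.632 / 9.81 = 13.0644 m

13.0644 m


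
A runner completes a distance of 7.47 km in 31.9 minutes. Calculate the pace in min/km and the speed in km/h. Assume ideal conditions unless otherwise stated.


Pace = time / distance = 31.9 min / 7.47 km = 4.2704 min/km
Speed = distance / time_in_hours = 7.47 / 0.5317 hr
Speed = 14.0502 km/h

4.2704 min/km, 14.0502 km/h


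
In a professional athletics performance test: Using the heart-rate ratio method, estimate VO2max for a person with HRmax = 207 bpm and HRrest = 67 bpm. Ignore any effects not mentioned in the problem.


VO2max = 15.3 * HRmax / HRrest
VO2max = 15.3 * 207 / 67
VO2max = 3167.1 / 67 = 47.2701 mL/kg/min

47.2701 mL/kg/min


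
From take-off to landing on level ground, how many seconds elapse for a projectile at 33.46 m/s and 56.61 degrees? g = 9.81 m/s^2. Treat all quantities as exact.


T = 2*v*sin(theta)/g
sin(theta) = sin(56.61 deg) = 0.8349
T = 2*33.46*0.8349 / 9.81
T = 55.8744 / 9.81 = 5.6957 s

5.6957 s


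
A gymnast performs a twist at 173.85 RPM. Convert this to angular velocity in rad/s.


omega = RPM * 2 * pi / 60
omega = 173.85 * 2 * 3.14159 / 60
omega = 1092.3318 / 60 = 18.2055 rad/s

18.2055 rad/s


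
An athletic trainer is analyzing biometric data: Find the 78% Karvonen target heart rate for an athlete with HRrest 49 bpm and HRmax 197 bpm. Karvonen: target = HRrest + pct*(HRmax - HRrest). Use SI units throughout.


Target = HRrest + pct*(HRmax - HRrest)
Heart rate reserve = HRmax - HRrest = 197 - 49 = 148 bpm
Fraction = 78% = 0.78
Target = 49 + 0.78 * 148
Target = 49 + 115.44 = 164.44 bpm

164.44 bpm


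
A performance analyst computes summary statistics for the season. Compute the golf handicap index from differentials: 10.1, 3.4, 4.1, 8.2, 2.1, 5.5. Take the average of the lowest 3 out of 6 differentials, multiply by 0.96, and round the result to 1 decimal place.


All differentials: 10.1, 3.4, 4.1, 8.2, 2.1, 5.5
Sorted: 2.1, 3.4, 4.1, 5.5, 8.2, 10.1
Best 3: 2.1, 3.4, 4.1
Average of best = 9.6 / 3 = 3.2
Raw index = 3.2 * 0.96 = 3.072
Handicap index = round(3.072, 1) = 3.1

3.1


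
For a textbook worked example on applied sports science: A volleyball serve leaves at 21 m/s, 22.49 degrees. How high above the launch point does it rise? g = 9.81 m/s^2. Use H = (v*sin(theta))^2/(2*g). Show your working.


H = (v*sin(theta))^2 / (2*g)
vy = v*sin(theta) = 21 * sin(22.49 deg) = 8.033 m/s
H = vy^2 / (2*g) = 64.5285 / (2*9.81)
H = 64.5285 / 19.62 = 3.2889 m

3.2889 m


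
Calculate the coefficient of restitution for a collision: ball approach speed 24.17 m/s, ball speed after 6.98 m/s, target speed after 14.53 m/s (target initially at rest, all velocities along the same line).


e = (v2_after - v1_after) / (v1_before - v2_before)
Numerator = 14.53 - 6.98 = 7.55
Denominator = 24.17 - 0 = 24.17
e = 7.55 / 24.17 = 0.3124

0.3124


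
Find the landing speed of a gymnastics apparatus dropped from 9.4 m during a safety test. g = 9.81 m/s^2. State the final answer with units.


v = sqrt(2 * g * h)
v = sqrt(2 * 9.81 * 9.4)
v = sqrt(184.428) = 13.5804 m/s

13.5804 m/s


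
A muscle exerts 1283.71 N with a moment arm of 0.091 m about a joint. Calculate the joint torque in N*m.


tau = F * d
tau = 1283.71 * 0.091
tau = 116.8176 N*m

116.8176 N*m


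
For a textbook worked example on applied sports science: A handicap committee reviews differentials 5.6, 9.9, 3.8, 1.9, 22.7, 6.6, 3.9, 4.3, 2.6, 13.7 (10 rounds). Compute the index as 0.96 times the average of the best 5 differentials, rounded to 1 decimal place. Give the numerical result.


All differentials: 5.6, 9.9, 3.8, 1.9, 22.7, 6.6, 3.9, 4.3, 2.6, 13.7
Sorted: 1.9, 2.6, 3.8, 3.9, 4.3, 5.6, 6.6, 9.9, 13.7, 22.7
Best 5: 1.9, 2.6, 3.8, 3.9, 4.3
Average of best = 16.5 / 5 = 3.3
Raw index = 3.3 * 0.96 = 3.168
Handicap index = round(3.168, 1) = 3.2

3.2


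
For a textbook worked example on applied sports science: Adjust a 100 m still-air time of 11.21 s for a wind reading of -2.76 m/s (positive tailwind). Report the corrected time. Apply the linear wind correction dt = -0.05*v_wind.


dt = -0.05 * v_wind = -0.05 * -2.76 = 0.138 s
t_corrected = t_still + dt = 11.21 + (0.138)
t_corrected = 11.348 s

11.348 s


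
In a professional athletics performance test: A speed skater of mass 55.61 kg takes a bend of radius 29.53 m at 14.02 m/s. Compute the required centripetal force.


Fc = m * v^2 / r
v^2 = 14.02^2 = 196.5604
Fc = 55.61 * 196.5604 / 29.53
Fc = 10930.7238 / 29.53 = 370.1566 N

370.1566 N


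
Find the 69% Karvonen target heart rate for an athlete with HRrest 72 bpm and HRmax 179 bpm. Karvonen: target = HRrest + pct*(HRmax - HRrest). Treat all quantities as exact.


Target = HRrest + pct*(HRmax - HRrest)
Heart rate reserve = HRmax - HRrest = 179 - 72 = 107 bpm
Fraction = 69% = 0.69
Target = 72 + 0.69 * 107
Target = 72 + 73.83 = 145.83 bpm

145.83 bpm


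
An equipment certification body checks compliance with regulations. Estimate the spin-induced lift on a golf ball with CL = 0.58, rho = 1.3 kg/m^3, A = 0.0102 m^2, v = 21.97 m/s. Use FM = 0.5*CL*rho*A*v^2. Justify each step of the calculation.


FM = 0.5 * CL * rho * A * v^2
FM = 0.5 * 0.58 * 1.3 * 0.0102 * 21.97^2
v^2 = 482.6809
FM = 0.5 * 0.58 * 1.3 * 0.0102 * 482.6809 = 1.8561 N

1.8561 N


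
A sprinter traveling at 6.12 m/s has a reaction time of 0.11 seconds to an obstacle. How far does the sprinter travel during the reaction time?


d = v * t
d = 6.12 * 0.11
d = 0.6732 m

0.6732 m


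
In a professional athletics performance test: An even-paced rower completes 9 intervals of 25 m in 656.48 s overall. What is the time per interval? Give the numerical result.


Split time = total_time / n_laps = 656.48 / 9
Split time = 72.9422 s per lap

72.9422 s


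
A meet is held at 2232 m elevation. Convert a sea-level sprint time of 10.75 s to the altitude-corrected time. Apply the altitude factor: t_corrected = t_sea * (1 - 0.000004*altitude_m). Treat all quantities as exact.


Correction factor = 1 - 0.000004 * 2232 = 0.991072
t_corrected = t_sea * factor = 10.75 * 0.991072
t_corrected = 10.654 s

10.654 s


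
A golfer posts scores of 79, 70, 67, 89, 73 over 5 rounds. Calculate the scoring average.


Average = sum / n
Sum = 378
Average = 378 / 5 = 75.6

75.6


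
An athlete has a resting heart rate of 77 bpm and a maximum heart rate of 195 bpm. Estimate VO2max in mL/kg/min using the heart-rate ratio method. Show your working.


VO2max = 15.3 * HRmax / HRrest
VO2max = 15.3 * 195 / 77
VO2max = 2983.5 / 77 = 38.7468 mL/kg/min

38.7468 mL/kg/min


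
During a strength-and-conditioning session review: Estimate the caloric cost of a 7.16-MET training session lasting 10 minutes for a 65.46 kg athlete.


kcal = MET * mass * time_hr
Convert time: 10 min = 0.1667 hr
kcal = 7.16 * 65.46 * 0.1667
kcal = 78.1156 kcal

78.1156 kcal


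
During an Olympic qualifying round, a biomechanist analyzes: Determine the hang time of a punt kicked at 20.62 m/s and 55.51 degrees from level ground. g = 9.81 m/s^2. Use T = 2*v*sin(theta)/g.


T = 2*v*sin(theta)/g
sin(theta) = sin(55.51 deg) = 0.8242
T = 2*20.62*0.8242 / 9.81
T = 33.991 / 9.81 = 3.4649 s

3.4649 s


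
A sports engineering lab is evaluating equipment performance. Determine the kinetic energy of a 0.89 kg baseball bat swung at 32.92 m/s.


KE = 0.5 * m * v^2
KE = 0.5 * 0.89 * 32.92^2
KE = 0.5 * 0.89 * 1083.7264 = 482.2582 J

482.2582 J


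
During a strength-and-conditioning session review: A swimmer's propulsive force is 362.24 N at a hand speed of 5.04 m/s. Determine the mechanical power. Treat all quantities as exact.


P = F * v
P = 362.24 * 5.04
P = 1825.6896 W

1825.6896 W


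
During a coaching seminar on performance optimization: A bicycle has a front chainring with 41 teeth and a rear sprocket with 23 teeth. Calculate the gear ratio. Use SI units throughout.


GR = front_teeth / rear_teeth
GR = 41 / 23
GR = 1.7826

1.7826


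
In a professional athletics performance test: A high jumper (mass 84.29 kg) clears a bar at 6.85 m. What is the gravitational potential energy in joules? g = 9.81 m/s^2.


PE = m * g * h
PE = 84.29 * 9.81 * 6.85
PE = 826.8849 * 6.85 = 5664.1616 J

5664.1616 J


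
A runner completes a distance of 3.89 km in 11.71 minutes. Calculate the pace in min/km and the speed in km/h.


Pace = time / distance = 11.71 min / 3.89 km = 3.0103 min/km
Speed = distance / time_in_hours = 3.89 / 0.1952 hr
Speed = 19.9317 km/h

3.0103 min/km, 19.9317 km/h


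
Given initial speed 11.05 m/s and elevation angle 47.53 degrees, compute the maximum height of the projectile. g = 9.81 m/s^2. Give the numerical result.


H = (v*sin(theta))^2 / (2*g)
vy = v*sin(theta) = 11.05 * sin(47.53 deg) = 8.1508 m/s
H = vy^2 / (2*g) = 66.4359 / (2*9.81)
H = 66.4359 / 19.62 = 3.3861 m

3.3861 m


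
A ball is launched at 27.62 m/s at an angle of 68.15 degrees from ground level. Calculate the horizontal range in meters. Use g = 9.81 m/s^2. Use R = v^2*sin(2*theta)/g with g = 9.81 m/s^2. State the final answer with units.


R = v^2 * sin(2*theta) / g
Convert angle to radians: theta = 68.15 deg = 1.1894 rad
sin(2*theta) = sin(2.3789) = 0.6909
R = 27.62^2 * 0.6909 / 9.81
R = 762.8644 * 0.6909 / 9.81 = 53.7257 m

53.7257 m
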